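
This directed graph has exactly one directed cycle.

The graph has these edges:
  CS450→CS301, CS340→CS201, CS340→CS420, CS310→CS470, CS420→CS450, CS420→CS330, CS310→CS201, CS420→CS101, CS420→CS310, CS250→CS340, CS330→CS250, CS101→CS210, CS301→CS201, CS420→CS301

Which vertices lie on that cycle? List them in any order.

DFS with gray/black marking from CS420:
CS420 gray
  CS450 gray
    CS301 gray
      CS201 gray
      CS201 black
    CS301 black
  CS450 black
  CS420→CS301: CS301 black — skip
  CS310 gray
    CS310→CS201: CS201 black — skip
    CS470 gray
    CS470 black
  CS310 black
  CS330 gray
    CS250 gray
      CS340 gray
        CS340→CS201: CS201 black — skip
        CS340→CS420: CS420 is gray → back edge
Back edge closes the cycle CS420 → CS330 → CS250 → CS340 → CS420; its vertices are {CS250, CS330, CS340, CS420}.

CS250, CS330, CS340, CS420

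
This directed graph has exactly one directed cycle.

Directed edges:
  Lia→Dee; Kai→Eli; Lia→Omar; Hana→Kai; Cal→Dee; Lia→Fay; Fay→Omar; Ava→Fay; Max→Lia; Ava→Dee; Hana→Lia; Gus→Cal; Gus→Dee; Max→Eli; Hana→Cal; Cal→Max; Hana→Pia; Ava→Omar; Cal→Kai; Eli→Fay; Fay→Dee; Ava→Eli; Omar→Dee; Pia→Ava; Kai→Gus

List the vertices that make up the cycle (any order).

Cal, Gus, Kai

DFS with gray/black marking from Kai:
Kai gray
  Gus gray
    Dee gray
    Dee black
    Cal gray
      Cal→Kai: Kai is gray → back edge
Back edge closes the cycle Kai → Gus → Cal → Kai; its vertices are {Cal, Gus, Kai}.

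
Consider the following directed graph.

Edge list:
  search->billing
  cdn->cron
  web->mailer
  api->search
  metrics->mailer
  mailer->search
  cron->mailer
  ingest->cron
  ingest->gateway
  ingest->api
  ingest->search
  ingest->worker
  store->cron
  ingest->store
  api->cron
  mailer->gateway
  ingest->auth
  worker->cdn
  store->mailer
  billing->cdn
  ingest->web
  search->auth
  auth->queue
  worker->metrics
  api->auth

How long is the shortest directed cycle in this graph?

5

For each vertex v, BFS finds the shortest path from v back to v.
The shortest such closed walk is search → billing → cdn → cron → mailer → search, length 5.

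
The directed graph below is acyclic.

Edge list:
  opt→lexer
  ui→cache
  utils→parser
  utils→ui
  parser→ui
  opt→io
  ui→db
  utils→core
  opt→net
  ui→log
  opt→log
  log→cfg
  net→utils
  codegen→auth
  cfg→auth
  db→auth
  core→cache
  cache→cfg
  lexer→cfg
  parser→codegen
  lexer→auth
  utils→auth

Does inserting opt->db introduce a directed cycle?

No

Adding opt→db creates a cycle iff db can already reach opt.
Explore from db: no path reaches opt. The graph stays acyclic.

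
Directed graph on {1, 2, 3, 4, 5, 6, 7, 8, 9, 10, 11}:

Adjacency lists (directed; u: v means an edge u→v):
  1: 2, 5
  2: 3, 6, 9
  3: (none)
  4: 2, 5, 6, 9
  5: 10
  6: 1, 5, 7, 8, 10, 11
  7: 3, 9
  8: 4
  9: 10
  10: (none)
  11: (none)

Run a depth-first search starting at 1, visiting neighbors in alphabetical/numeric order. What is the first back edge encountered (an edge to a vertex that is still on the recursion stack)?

DFS from 1 (visiting neighbors in alphabetical/numeric order); mark gray on enter, black on exit:
1 gray
  2 gray
    3 gray
    3 black
    6 gray
      6→1: 1 is gray → back edge
First back edge: 6 → 1.

6->1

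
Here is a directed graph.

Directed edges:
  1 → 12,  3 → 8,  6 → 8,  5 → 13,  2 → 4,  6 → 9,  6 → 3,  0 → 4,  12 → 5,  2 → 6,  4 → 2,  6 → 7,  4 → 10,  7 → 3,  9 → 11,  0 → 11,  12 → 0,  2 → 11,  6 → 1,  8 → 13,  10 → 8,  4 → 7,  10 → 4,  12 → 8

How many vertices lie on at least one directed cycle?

7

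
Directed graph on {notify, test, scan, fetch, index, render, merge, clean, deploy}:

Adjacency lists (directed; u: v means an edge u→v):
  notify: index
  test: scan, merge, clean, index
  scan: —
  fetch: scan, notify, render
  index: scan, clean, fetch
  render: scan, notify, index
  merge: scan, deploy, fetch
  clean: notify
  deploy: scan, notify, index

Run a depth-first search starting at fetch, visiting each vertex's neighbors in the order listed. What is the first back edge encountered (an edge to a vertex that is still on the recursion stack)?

clean→notify

DFS from fetch (visiting each vertex's neighbors in the order listed); mark gray on enter, black on exit:
fetch gray
  scan gray
  scan black
  notify gray
    index gray
      index→scan: scan black — skip
      clean gray
        clean→notify: notify is gray → back edge
First back edge: clean → notify.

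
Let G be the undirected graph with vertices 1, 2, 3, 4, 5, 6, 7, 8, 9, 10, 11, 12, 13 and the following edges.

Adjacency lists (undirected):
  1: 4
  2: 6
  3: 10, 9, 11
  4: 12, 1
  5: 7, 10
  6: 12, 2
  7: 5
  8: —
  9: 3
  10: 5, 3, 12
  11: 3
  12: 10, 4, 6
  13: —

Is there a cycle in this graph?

DFS, tracking each vertex's parent; an edge to a visited non-parent vertex closes a cycle.
Start from 7:
visit 7 (parent –)
  visit 5 (parent 7)
    5–7: parent, skip
    visit 10 (parent 5)
      10–5: parent, skip
      visit 3 (parent 10)
        3–10: parent, skip
        visit 9 (parent 3)
          9–3: parent, skip
        visit 11 (parent 3)
          11–3: parent, skip
      visit 12 (parent 10)
        12–10: parent, skip
        visit 4 (parent 12)
          4–12: parent, skip
          visit 1 (parent 4)
            1–4: parent, skip
        visit 6 (parent 12)
          6–12: parent, skip
          visit 2 (parent 6)
            2–6: parent, skip
visit 8 (parent –)
visit 13 (parent –)
No non-parent visited neighbor found — the graph is a forest.

No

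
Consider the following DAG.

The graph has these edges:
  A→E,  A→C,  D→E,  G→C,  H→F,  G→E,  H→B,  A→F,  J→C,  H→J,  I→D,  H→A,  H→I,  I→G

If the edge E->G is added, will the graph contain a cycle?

Adding E→G creates a cycle iff G can already reach E.
Path from G: G → E.
So G → … → E → G is a cycle.

Yes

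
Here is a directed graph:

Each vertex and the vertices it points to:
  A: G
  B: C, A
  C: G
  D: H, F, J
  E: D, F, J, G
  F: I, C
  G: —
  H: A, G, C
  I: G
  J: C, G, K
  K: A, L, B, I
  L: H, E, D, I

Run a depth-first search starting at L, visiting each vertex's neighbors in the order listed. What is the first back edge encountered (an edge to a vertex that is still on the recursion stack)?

K→L

DFS from L (visiting each vertex's neighbors in the order listed); mark gray on enter, black on exit:
L gray
  H gray
    A gray
      G gray
      G black
    A black
    H→G: G black — skip
    C gray
      C→G: G black — skip
    C black
  H black
  E gray
    D gray
      D→H: H black — skip
      F gray
        I gray
          I→G: G black — skip
        I black
        F→C: C black — skip
      F black
      J gray
        J→C: C black — skip
        J→G: G black — skip
        K gray
          K→A: A black — skip
          K→L: L is gray → back edge
First back edge: K → L.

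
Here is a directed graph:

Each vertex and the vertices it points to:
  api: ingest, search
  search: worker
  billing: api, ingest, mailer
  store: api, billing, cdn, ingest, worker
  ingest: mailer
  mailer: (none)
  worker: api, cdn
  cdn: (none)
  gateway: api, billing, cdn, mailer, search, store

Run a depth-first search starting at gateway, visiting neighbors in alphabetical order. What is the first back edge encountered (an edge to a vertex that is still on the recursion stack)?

worker→api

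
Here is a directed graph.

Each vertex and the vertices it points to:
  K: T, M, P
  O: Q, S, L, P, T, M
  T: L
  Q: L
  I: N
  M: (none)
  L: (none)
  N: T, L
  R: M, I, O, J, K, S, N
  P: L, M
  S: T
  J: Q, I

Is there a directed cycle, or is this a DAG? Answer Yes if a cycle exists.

No

DFS with white/gray/black marking, starting from K:
K gray
  T gray
    L gray
    L black
  T black
  M gray
  M black
  P gray
    P→L: L black — skip
    P→M: M black — skip
  P black
K black
O gray
  Q gray
    Q→L: L black — skip
  Q black
  S gray
    S→T: T black — skip
  S black
  O→L: L black — skip
  O→P: P black — skip
  O→T: T black — skip
  O→M: M black — skip
O black
I gray
  N gray
    N→T: T black — skip
    N→L: L black — skip
  N black
I black
R gray
  R→M: M black — skip
  R→I: I black — skip
  R→O: O black — skip
  J gray
    J→Q: Q black — skip
    J→I: I black — skip
  J black
  R→K: K black — skip
  R→S: S black — skip
  R→N: N black — skip
R black
Every edge goes to a white or black vertex — no back edge, so the graph is acyclic.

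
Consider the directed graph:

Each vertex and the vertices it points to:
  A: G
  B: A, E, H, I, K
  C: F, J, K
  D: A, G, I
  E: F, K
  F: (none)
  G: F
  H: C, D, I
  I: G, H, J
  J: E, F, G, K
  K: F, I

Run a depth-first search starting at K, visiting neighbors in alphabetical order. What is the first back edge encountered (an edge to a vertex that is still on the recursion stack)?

DFS from K (visiting neighbors in alphabetical order); mark gray on enter, black on exit:
K gray
  F gray
  F black
  I gray
    G gray
      G→F: F black — skip
    G black
    H gray
      C gray
        C→F: F black — skip
        J gray
          E gray
            E→F: F black — skip
            E→K: K is gray → back edge
First back edge: E → K.

E→K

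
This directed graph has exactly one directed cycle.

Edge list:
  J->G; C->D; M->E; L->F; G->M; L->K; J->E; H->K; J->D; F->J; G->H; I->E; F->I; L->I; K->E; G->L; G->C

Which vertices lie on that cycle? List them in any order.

F, G, J, L

DFS with gray/black marking from G:
G gray
  L gray
    I gray
      E gray
      E black
    I black
    F gray
      F→I: I black — skip
      J gray
        J→E: E black — skip
        J→G: G is gray → back edge
Back edge closes the cycle G → L → F → J → G; its vertices are {F, G, J, L}.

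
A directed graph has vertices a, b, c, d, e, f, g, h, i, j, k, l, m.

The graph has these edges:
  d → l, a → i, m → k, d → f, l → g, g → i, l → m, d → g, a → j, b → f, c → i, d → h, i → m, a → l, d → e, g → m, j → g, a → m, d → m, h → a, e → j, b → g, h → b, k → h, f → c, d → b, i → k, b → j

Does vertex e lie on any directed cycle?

No

e lies on a cycle iff there is a path from e back to itself.
Exploring from e, it never reaches itself; equivalently, its strongly connected component is a singleton.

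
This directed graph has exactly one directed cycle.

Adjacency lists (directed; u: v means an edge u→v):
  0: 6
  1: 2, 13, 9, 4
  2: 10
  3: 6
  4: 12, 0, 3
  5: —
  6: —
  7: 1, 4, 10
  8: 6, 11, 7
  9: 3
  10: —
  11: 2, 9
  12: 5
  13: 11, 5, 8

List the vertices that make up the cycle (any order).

1, 7, 8, 13

DFS with gray/black marking from 7:
7 gray
  1 gray
    2 gray
      10 gray
      10 black
    2 black
    13 gray
      11 gray
        11→2: 2 black — skip
        9 gray
          3 gray
            6 gray
            6 black
          3 black
        9 black
      11 black
      5 gray
      5 black
      8 gray
        8→6: 6 black — skip
        8→11: 11 black — skip
        8→7: 7 is gray → back edge
Back edge closes the cycle 7 → 1 → 13 → 8 → 7; its vertices are {1, 7, 8, 13}.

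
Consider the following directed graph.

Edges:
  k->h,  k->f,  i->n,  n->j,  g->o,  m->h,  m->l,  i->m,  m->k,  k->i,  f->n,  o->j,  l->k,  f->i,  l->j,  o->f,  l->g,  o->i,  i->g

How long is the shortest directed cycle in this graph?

3

For each vertex v, BFS finds the shortest path from v back to v.
The shortest such closed walk is i → g → o → i, length 3.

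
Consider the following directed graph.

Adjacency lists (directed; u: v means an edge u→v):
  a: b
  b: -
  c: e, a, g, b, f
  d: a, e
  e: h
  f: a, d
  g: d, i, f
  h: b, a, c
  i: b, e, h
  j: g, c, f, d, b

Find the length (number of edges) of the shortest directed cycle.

For each vertex v, BFS finds the shortest path from v back to v.
The shortest such closed walk is e → h → c → e, length 3.

3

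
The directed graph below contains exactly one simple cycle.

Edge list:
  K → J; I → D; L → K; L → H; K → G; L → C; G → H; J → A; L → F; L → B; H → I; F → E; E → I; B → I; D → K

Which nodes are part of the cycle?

DFS with gray/black marking from K:
K gray
  G gray
    H gray
      I gray
        D gray
          D→K: K is gray → back edge
Back edge closes the cycle K → G → H → I → D → K; its vertices are {D, G, H, I, K}.

D, G, H, I, K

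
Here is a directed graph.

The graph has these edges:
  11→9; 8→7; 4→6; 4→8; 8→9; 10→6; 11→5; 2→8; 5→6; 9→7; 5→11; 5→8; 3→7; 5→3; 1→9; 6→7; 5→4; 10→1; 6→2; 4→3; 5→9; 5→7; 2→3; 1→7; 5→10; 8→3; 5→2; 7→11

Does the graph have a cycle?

Yes

DFS with white/gray/black marking, starting from 2:
2 gray
  8 gray
    7 gray
      11 gray
        5 gray
          3 gray
            3→7: 7 is gray → back edge
Back edge found, so a cycle exists: 7 → 11 → 5 → 3 → 7.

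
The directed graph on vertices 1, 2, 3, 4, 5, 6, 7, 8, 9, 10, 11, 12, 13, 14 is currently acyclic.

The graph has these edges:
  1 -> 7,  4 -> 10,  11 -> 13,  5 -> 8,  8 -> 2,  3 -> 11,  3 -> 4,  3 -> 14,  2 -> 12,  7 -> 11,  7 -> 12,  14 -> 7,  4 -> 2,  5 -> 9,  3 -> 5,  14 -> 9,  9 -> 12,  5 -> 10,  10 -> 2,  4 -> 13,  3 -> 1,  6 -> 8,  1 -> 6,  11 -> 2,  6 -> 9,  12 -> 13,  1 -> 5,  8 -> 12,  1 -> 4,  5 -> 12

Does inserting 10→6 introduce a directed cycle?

No

Adding 10→6 creates a cycle iff 6 can already reach 10.
Explore from 6: no path reaches 10. The graph stays acyclic.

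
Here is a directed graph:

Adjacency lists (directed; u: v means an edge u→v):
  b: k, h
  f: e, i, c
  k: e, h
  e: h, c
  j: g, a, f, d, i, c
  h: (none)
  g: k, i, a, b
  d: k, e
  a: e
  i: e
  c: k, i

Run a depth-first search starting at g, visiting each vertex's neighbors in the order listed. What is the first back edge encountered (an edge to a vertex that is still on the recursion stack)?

DFS from g (visiting each vertex's neighbors in the order listed); mark gray on enter, black on exit:
g gray
  k gray
    e gray
      h gray
      h black
      c gray
        c→k: k is gray → back edge
First back edge: c → k.

c→k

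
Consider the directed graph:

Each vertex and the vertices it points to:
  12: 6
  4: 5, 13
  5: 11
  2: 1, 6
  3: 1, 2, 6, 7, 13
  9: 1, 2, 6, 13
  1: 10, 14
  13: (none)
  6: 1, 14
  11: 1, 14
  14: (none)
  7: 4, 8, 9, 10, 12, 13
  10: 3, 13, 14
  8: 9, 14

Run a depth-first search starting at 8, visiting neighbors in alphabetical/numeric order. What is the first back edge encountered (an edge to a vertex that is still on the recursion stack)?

3→1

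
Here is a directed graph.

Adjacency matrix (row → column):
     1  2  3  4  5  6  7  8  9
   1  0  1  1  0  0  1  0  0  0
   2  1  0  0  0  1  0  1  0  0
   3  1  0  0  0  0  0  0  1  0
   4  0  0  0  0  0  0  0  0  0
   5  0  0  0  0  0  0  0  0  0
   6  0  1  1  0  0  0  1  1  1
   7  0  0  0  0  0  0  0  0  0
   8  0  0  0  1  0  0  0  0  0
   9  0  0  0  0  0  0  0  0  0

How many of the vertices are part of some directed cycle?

A vertex is on a directed cycle iff it belongs to a strongly connected component of size ≥ 2 (or has a self-loop).
The vertices on cycles are {1, 2, 3, 6} — 4 in total.

4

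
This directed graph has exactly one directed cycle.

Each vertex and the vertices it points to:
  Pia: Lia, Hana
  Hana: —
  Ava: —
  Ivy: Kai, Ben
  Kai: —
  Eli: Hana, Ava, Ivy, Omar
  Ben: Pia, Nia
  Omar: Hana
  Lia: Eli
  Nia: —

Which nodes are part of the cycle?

Ben, Eli, Ivy, Lia, Pia

DFS with gray/black marking from Eli:
Eli gray
  Hana gray
  Hana black
  Ava gray
  Ava black
  Ivy gray
    Kai gray
    Kai black
    Ben gray
      Pia gray
        Lia gray
          Lia→Eli: Eli is gray → back edge
Back edge closes the cycle Eli → Ivy → Ben → Pia → Lia → Eli; its vertices are {Ben, Eli, Ivy, Lia, Pia}.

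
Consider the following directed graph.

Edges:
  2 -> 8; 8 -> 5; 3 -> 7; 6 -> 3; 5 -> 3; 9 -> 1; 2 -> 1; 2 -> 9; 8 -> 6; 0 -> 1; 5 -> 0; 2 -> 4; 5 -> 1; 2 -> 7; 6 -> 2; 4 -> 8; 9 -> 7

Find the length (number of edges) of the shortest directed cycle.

3

For each vertex v, BFS finds the shortest path from v back to v.
The shortest such closed walk is 6 → 2 → 8 → 6, length 3.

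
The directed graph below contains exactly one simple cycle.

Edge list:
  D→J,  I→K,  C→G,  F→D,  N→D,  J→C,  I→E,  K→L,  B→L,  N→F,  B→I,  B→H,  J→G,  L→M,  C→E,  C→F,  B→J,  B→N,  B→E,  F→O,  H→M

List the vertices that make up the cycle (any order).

C, D, F, J

DFS with gray/black marking from J:
J gray
  C gray
    G gray
    G black
    F gray
      D gray
        D→J: J is gray → back edge
Back edge closes the cycle J → C → F → D → J; its vertices are {C, D, F, J}.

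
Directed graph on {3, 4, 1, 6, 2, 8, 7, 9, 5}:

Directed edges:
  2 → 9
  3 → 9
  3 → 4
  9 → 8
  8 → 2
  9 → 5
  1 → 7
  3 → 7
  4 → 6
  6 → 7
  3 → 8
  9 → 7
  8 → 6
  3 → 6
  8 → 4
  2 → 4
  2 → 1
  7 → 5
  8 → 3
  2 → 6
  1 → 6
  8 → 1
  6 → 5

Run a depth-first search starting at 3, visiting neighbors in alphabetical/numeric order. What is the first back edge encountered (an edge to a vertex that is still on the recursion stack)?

DFS from 3 (visiting neighbors in alphabetical/numeric order); mark gray on enter, black on exit:
3 gray
  4 gray
    6 gray
      5 gray
      5 black
      7 gray
        7→5: 5 black — skip
      7 black
    6 black
  4 black
  3→6: 6 black — skip
  3→7: 7 black — skip
  8 gray
    1 gray
      1→6: 6 black — skip
      1→7: 7 black — skip
    1 black
    2 gray
      2→1: 1 black — skip
      2→4: 4 black — skip
      2→6: 6 black — skip
      9 gray
        9→5: 5 black — skip
        9→7: 7 black — skip
        9→8: 8 is gray → back edge
First back edge: 9 → 8.

9→8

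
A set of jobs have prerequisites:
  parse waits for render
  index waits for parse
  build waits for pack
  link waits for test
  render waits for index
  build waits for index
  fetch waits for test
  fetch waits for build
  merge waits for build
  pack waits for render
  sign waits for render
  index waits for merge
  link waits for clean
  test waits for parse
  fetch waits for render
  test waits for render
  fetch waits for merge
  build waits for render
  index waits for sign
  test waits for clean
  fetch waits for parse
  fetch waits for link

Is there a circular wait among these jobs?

Yes

DFS with white/gray/black marking, starting from test:
test gray
  clean gray
  clean black
  parse gray
    render gray
      index gray
        index→parse: parse is gray → back edge
Back edge found, so a cycle exists: parse → render → index → parse.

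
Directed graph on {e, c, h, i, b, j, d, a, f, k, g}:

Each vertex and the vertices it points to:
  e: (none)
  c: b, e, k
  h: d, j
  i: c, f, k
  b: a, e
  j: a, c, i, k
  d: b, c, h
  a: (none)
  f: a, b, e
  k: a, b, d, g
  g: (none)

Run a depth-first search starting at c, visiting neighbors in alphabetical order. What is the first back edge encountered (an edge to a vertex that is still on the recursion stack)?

DFS from c (visiting neighbors in alphabetical order); mark gray on enter, black on exit:
c gray
  b gray
    a gray
    a black
    e gray
    e black
  b black
  c→e: e black — skip
  k gray
    k→a: a black — skip
    k→b: b black — skip
    d gray
      d→b: b black — skip
      d→c: c is gray → back edge
First back edge: d → c.

d→c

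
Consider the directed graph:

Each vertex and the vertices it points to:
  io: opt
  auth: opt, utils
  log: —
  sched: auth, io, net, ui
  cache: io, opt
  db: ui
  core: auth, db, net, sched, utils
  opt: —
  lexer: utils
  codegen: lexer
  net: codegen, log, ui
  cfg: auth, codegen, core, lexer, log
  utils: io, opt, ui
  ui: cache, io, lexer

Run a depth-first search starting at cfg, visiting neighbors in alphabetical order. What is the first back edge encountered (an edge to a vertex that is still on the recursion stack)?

DFS from cfg (visiting neighbors in alphabetical order); mark gray on enter, black on exit:
cfg gray
  auth gray
    opt gray
    opt black
    utils gray
      io gray
        io→opt: opt black — skip
      io black
      utils→opt: opt black — skip
      ui gray
        cache gray
          cache→io: io black — skip
          cache→opt: opt black — skip
        cache black
        ui→io: io black — skip
        lexer gray
          lexer→utils: utils is gray → back edge
First back edge: lexer → utils.

lexer->utils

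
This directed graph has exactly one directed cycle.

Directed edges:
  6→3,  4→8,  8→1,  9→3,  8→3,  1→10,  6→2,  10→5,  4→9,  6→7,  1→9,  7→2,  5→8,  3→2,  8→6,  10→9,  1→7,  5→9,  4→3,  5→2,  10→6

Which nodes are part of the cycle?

1, 5, 8, 10

DFS with gray/black marking from 8:
8 gray
  3 gray
    2 gray
    2 black
  3 black
  6 gray
    7 gray
      7→2: 2 black — skip
    7 black
    6→2: 2 black — skip
    6→3: 3 black — skip
  6 black
  1 gray
    10 gray
      10→6: 6 black — skip
      9 gray
        9→3: 3 black — skip
      9 black
      5 gray
        5→2: 2 black — skip
        5→9: 9 black — skip
        5→8: 8 is gray → back edge
Back edge closes the cycle 8 → 1 → 10 → 5 → 8; its vertices are {1, 5, 8, 10}.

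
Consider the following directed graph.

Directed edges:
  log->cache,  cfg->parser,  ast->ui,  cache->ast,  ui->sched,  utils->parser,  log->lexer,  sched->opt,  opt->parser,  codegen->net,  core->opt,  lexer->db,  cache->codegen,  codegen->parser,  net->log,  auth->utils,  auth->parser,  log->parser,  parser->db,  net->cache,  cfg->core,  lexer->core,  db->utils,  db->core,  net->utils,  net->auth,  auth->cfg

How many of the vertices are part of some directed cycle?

9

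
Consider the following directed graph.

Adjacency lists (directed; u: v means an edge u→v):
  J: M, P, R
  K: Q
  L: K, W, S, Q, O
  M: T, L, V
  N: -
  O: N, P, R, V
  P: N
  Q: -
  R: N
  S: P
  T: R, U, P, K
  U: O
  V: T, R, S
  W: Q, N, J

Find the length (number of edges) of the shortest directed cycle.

For each vertex v, BFS finds the shortest path from v back to v.
The shortest such closed walk is M → L → W → J → M, length 4.

4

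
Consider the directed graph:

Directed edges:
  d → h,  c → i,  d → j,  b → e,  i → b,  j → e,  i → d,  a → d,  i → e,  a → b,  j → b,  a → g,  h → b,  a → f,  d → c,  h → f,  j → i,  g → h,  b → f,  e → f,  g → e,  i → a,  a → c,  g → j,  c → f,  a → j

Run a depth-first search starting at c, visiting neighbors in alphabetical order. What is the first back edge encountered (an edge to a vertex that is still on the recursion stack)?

DFS from c (visiting neighbors in alphabetical order); mark gray on enter, black on exit:
c gray
  f gray
  f black
  i gray
    a gray
      b gray
        e gray
          e→f: f black — skip
        e black
        b→f: f black — skip
      b black
      a→c: c is gray → back edge
First back edge: a → c.

a→c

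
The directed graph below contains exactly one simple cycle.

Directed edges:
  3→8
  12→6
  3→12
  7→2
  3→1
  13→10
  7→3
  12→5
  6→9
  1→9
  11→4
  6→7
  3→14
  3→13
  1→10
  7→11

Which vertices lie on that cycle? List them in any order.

3, 6, 7, 12

DFS with gray/black marking from 3:
3 gray
  12 gray
    5 gray
    5 black
    6 gray
      9 gray
      9 black
      7 gray
        11 gray
          4 gray
          4 black
        11 black
        7→3: 3 is gray → back edge
Back edge closes the cycle 3 → 12 → 6 → 7 → 3; its vertices are {3, 6, 7, 12}.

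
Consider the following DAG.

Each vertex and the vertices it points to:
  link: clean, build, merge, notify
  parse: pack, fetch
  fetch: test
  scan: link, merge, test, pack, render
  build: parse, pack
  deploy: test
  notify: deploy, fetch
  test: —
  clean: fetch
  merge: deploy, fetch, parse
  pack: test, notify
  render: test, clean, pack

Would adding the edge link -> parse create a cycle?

Adding link→parse creates a cycle iff parse can already reach link.
Explore from parse: no path reaches link. The graph stays acyclic.

No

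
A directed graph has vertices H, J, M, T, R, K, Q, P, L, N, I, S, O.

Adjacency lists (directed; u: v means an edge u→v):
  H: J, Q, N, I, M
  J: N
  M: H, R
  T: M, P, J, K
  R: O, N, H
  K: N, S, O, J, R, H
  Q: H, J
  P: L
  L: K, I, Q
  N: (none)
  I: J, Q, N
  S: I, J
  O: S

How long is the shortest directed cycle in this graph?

For each vertex v, BFS finds the shortest path from v back to v.
The shortest such closed walk is M → H → M, length 2.

2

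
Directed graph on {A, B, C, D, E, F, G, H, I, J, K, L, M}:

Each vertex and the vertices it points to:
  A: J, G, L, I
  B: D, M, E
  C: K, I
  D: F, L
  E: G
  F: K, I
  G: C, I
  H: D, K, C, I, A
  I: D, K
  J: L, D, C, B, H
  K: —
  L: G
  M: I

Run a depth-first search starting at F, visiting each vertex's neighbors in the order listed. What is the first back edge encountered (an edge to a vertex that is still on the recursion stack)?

D->F

DFS from F (visiting each vertex's neighbors in the order listed); mark gray on enter, black on exit:
F gray
  K gray
  K black
  I gray
    D gray
      D→F: F is gray → back edge
First back edge: D → F.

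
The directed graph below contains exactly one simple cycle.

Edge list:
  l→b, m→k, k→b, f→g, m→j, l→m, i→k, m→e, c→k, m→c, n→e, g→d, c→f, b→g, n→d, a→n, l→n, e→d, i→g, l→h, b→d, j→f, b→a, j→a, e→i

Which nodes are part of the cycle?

a, b, e, i, k, n

DFS with gray/black marking from e:
e gray
  i gray
    k gray
      b gray
        d gray
        d black
        g gray
          g→d: d black — skip
        g black
        a gray
          n gray
            n→d: d black — skip
            n→e: e is gray → back edge
Back edge closes the cycle e → i → k → b → a → n → e; its vertices are {a, b, e, i, k, n}.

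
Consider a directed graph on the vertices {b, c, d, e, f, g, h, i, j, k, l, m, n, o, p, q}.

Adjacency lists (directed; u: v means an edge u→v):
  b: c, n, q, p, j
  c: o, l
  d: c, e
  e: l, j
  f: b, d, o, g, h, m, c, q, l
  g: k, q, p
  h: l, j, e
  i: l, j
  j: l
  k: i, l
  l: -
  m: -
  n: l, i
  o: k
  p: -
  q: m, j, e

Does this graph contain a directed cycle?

No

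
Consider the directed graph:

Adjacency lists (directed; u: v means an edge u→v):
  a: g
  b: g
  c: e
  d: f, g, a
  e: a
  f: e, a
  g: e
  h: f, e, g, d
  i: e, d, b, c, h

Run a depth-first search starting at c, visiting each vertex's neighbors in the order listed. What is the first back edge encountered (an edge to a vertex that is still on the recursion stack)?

DFS from c (visiting each vertex's neighbors in the order listed); mark gray on enter, black on exit:
c gray
  e gray
    a gray
      g gray
        g→e: e is gray → back edge
First back edge: g → e.

g->e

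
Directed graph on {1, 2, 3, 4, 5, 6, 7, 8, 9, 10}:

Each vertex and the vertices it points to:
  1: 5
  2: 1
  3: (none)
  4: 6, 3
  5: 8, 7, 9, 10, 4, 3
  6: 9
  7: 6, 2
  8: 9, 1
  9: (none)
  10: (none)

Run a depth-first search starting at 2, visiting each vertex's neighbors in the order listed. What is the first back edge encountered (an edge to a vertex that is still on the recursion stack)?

8→1

DFS from 2 (visiting each vertex's neighbors in the order listed); mark gray on enter, black on exit:
2 gray
  1 gray
    5 gray
      8 gray
        9 gray
        9 black
        8→1: 1 is gray → back edge
First back edge: 8 → 1.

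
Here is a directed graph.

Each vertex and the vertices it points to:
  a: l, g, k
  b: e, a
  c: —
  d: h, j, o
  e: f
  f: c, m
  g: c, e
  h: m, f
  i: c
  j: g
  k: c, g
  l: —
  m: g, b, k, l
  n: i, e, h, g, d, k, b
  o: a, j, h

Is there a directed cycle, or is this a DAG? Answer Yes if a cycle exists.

Yes

DFS with white/gray/black marking, starting from d:
d gray
  h gray
    m gray
      g gray
        c gray
        c black
        e gray
          f gray
            f→c: c black — skip
            f→m: m is gray → back edge
Back edge found, so a cycle exists: m → g → e → f → m.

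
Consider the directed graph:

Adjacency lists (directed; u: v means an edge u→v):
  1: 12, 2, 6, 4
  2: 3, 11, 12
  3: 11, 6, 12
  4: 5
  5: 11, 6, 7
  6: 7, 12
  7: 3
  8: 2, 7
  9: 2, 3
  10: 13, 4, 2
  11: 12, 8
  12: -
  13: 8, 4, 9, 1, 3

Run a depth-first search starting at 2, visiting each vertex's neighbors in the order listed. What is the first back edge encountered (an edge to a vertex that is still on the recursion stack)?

8→2

DFS from 2 (visiting each vertex's neighbors in the order listed); mark gray on enter, black on exit:
2 gray
  3 gray
    11 gray
      12 gray
      12 black
      8 gray
        8→2: 2 is gray → back edge
First back edge: 8 → 2.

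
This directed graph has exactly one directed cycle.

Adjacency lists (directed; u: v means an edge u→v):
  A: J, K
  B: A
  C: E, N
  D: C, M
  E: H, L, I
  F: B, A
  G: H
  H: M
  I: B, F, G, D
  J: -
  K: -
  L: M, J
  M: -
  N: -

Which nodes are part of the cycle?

DFS with gray/black marking from I:
I gray
  B gray
    A gray
      J gray
      J black
      K gray
      K black
    A black
  B black
  F gray
    F→B: B black — skip
    F→A: A black — skip
  F black
  G gray
    H gray
      M gray
      M black
    H black
  G black
  D gray
    C gray
      E gray
        E→H: H black — skip
        L gray
          L→M: M black — skip
          L→J: J black — skip
        L black
        E→I: I is gray → back edge
Back edge closes the cycle I → D → C → E → I; its vertices are {C, D, E, I}.

C, D, E, I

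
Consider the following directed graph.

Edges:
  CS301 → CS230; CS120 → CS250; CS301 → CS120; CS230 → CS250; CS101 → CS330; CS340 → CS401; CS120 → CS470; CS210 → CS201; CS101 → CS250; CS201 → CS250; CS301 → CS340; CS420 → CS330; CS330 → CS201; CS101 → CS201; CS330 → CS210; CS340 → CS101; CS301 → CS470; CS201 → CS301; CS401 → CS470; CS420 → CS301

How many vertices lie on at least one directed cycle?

A vertex is on a directed cycle iff it belongs to a strongly connected component of size ≥ 2 (or has a self-loop).
The vertices on cycles are {CS101, CS201, CS210, CS301, CS330, CS340} — 6 in total.

6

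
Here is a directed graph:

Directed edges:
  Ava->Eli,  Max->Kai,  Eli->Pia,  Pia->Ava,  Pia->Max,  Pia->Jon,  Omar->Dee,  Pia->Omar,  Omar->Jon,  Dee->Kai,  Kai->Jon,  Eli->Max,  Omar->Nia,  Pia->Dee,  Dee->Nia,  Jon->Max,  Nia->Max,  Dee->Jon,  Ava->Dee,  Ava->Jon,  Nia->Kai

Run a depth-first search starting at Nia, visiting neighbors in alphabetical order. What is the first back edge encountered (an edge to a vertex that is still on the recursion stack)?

Max->Kai

DFS from Nia (visiting neighbors in alphabetical order); mark gray on enter, black on exit:
Nia gray
  Kai gray
    Jon gray
      Max gray
        Max→Kai: Kai is gray → back edge
First back edge: Max → Kai.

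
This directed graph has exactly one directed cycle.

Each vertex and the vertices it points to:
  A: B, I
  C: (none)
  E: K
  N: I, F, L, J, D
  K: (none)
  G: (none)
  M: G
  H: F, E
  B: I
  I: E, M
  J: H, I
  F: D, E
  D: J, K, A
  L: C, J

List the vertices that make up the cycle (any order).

D, F, H, J

DFS with gray/black marking from J:
J gray
  H gray
    F gray
      D gray
        D→J: J is gray → back edge
Back edge closes the cycle J → H → F → D → J; its vertices are {D, F, H, J}.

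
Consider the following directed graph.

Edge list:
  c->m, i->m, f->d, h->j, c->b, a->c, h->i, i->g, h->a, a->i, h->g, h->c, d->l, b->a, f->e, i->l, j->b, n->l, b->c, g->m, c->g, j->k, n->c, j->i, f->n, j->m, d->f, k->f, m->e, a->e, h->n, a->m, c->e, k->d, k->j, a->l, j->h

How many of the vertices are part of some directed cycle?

8

A vertex is on a directed cycle iff it belongs to a strongly connected component of size ≥ 2 (or has a self-loop).
The vertices on cycles are {a, b, c, d, f, h, j, k} — 8 in total.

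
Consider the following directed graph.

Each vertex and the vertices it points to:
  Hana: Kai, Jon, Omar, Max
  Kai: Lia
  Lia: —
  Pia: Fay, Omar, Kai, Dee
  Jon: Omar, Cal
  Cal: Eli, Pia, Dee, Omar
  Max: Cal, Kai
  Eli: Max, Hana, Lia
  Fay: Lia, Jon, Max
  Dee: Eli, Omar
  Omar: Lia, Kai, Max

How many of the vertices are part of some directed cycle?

9

A vertex is on a directed cycle iff it belongs to a strongly connected component of size ≥ 2 (or has a self-loop).
The vertices on cycles are {Cal, Dee, Eli, Fay, Jon, Max, Pia, Hana, Omar} — 9 in total.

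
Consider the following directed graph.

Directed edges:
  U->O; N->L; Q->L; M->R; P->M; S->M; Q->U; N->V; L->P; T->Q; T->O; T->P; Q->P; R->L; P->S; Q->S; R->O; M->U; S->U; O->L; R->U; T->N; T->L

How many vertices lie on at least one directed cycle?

7

A vertex is on a directed cycle iff it belongs to a strongly connected component of size ≥ 2 (or has a self-loop).
The vertices on cycles are {L, M, O, P, R, S, U} — 7 in total.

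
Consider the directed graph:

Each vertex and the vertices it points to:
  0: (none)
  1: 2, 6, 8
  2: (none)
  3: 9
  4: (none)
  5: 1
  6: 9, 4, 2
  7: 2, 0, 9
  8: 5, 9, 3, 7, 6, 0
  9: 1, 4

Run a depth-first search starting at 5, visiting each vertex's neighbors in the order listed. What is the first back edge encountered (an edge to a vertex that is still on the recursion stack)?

9→1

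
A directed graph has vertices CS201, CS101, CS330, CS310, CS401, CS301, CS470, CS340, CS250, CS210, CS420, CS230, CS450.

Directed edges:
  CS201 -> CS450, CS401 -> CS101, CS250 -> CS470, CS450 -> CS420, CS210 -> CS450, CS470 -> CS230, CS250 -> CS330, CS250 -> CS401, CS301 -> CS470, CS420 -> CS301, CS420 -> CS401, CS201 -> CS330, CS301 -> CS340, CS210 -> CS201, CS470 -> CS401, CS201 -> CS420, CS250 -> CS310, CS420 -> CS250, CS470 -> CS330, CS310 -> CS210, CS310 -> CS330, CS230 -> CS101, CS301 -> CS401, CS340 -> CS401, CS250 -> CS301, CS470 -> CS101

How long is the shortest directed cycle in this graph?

5

For each vertex v, BFS finds the shortest path from v back to v.
The shortest such closed walk is CS210 → CS201 → CS420 → CS250 → CS310 → CS210, length 5.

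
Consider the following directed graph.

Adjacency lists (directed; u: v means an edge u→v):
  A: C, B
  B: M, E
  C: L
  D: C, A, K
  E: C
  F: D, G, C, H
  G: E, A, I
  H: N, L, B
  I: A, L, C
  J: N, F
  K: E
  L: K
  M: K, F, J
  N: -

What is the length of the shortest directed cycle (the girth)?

4

For each vertex v, BFS finds the shortest path from v back to v.
The shortest such closed walk is M → F → H → B → M, length 4.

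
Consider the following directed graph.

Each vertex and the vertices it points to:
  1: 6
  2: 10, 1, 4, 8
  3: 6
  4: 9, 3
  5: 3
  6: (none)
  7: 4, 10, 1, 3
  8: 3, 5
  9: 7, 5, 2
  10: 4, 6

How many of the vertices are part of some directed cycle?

A vertex is on a directed cycle iff it belongs to a strongly connected component of size ≥ 2 (or has a self-loop).
The vertices on cycles are {2, 4, 7, 9, 10} — 5 in total.

5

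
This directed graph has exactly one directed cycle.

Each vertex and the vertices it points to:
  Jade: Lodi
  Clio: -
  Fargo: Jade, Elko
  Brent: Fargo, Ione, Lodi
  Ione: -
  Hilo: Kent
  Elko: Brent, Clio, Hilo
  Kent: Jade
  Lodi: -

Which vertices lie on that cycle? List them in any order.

Elko, Brent, Fargo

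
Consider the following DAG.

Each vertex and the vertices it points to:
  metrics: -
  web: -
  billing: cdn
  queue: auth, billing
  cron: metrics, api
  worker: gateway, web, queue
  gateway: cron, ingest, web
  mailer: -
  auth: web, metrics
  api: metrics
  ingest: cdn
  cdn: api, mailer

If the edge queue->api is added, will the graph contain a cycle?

Adding queue→api creates a cycle iff api can already reach queue.
Explore from api: no path reaches queue. The graph stays acyclic.

No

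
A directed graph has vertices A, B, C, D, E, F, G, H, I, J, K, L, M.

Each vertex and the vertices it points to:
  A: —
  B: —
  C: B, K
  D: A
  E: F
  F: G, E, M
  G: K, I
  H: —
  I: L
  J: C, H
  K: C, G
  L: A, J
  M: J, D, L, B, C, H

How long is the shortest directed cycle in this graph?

For each vertex v, BFS finds the shortest path from v back to v.
The shortest such closed walk is F → E → F, length 2.

2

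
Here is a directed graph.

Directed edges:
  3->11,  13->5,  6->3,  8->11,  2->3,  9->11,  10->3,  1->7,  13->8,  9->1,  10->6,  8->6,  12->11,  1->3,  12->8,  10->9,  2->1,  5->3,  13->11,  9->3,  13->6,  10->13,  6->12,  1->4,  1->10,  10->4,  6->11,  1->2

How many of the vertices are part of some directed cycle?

7

A vertex is on a directed cycle iff it belongs to a strongly connected component of size ≥ 2 (or has a self-loop).
The vertices on cycles are {1, 2, 6, 8, 9, 10, 12} — 7 in total.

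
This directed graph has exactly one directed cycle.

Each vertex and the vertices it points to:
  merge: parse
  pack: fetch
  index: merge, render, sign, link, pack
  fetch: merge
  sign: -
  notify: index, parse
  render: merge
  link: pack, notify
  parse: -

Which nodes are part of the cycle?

link, index, notify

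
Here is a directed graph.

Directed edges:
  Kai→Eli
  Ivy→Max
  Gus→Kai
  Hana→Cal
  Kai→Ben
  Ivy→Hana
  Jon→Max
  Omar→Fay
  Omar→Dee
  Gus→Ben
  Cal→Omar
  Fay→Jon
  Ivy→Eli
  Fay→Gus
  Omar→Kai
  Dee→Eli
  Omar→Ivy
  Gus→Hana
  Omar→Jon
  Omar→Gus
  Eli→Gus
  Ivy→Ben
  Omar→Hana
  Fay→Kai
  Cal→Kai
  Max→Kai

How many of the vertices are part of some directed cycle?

11

A vertex is on a directed cycle iff it belongs to a strongly connected component of size ≥ 2 (or has a self-loop).
The vertices on cycles are {Cal, Dee, Eli, Fay, Gus, Ivy, Jon, Kai, Max, Hana, Omar} — 11 in total.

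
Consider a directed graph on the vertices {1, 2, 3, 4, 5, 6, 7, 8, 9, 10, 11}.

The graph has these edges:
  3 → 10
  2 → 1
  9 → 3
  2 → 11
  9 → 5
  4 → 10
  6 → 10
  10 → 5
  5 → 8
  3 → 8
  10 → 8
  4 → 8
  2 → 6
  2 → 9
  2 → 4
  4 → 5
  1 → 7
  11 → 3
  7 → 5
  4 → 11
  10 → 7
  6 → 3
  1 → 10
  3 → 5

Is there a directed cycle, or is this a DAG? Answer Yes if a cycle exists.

DFS with white/gray/black marking, starting from 2:
2 gray
  4 gray
    11 gray
      3 gray
        8 gray
        8 black
        10 gray
          5 gray
            5→8: 8 black — skip
          5 black
          10→8: 8 black — skip
          7 gray
            7→5: 5 black — skip
          7 black
        10 black
        3→5: 5 black — skip
      3 black
    11 black
    4→5: 5 black — skip
    4→10: 10 black — skip
    4→8: 8 black — skip
  4 black
  1 gray
    1→7: 7 black — skip
    1→10: 10 black — skip
  1 black
  2→11: 11 black — skip
  9 gray
    9→3: 3 black — skip
    9→5: 5 black — skip
  9 black
  6 gray
    6→3: 3 black — skip
    6→10: 10 black — skip
  6 black
2 black
Every edge goes to a white or black vertex — no back edge, so the graph is acyclic.

No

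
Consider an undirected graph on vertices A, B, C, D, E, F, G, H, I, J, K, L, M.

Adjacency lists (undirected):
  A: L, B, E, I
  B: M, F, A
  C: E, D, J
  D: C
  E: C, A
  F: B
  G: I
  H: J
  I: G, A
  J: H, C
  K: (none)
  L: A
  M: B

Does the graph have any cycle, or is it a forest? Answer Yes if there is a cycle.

No

DFS, tracking each vertex's parent; an edge to a visited non-parent vertex closes a cycle.
Start from L:
visit L (parent –)
  visit A (parent L)
    A–L: parent, skip
    visit B (parent A)
      visit M (parent B)
        M–B: parent, skip
      visit F (parent B)
        F–B: parent, skip
      B–A: parent, skip
    visit E (parent A)
      visit C (parent E)
        C–E: parent, skip
        visit D (parent C)
          D–C: parent, skip
        visit J (parent C)
          visit H (parent J)
            H–J: parent, skip
          J–C: parent, skip
      E–A: parent, skip
    visit I (parent A)
      visit G (parent I)
        G–I: parent, skip
      I–A: parent, skip
visit K (parent –)
No non-parent visited neighbor found — the graph is a forest.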